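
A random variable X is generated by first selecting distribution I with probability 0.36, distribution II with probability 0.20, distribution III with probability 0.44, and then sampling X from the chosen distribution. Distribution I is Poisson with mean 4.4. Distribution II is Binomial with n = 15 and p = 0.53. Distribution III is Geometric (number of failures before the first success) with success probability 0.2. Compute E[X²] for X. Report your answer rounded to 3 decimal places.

37.781

For each component E[X²] = Var + (mean)², giving I: 23.76; II: 66.939; III: 36.
Overall E[X²] = 0.36·23.76 + 0.2·66.939 + 0.44·36 = 37.7814.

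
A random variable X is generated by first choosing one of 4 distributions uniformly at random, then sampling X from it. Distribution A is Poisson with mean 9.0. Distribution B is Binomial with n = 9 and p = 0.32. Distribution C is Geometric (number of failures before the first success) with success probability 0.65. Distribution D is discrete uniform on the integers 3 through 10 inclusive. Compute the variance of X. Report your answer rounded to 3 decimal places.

Per component, A: μ=9, E[X²]=90; B: μ=2.88, E[X²]=10.2528; C: μ=0.538462, E[X²]=1.11834; D: μ=6.5, E[X²]=47.5.
E[X] = 0.25·9 + 0.25·2.88 + 0.25·0.538462 + 0.25·6.5 = 4.72962.
E[X²] = 0.25·90 + 0.25·10.2528 + 0.25·1.11834 + 0.25·47.5 = 37.2178.
Var(X) = E[X²] − (E[X])² = 37.2178 − 22.3693 = 14.8485.

14.849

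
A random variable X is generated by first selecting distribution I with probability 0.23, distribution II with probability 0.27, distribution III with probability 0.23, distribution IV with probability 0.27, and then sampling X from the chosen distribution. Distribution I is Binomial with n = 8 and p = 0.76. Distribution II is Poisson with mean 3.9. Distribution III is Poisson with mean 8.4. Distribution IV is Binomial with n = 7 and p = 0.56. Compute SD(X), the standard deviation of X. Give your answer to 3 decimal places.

Per component, I: μ=6.08, E[X²]=38.4256; II: μ=3.9, E[X²]=19.11; III: μ=8.4, E[X²]=78.96; IV: μ=3.92, E[X²]=17.0912.
E[X] = 0.23·6.08 + 0.27·3.9 + 0.23·8.4 + 0.27·3.92 = 5.4418.
E[X²] = 0.23·38.4256 + 0.27·19.11 + 0.23·78.96 + 0.27·17.0912 = 36.773.
Var(X) = E[X²] − (E[X])² = 36.773 − 29.6132 = 7.15982.
SD(X) = √7.15982 = 2.67578.

2.676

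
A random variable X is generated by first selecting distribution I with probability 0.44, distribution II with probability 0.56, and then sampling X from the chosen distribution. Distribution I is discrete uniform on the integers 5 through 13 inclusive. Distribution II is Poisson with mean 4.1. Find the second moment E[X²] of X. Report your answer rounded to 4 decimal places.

50.2829

For each component E[X²] = Var + (mean)², giving I: 87.6667; II: 20.91.
Overall E[X²] = 0.44·87.6667 + 0.56·20.91 = 50.2829.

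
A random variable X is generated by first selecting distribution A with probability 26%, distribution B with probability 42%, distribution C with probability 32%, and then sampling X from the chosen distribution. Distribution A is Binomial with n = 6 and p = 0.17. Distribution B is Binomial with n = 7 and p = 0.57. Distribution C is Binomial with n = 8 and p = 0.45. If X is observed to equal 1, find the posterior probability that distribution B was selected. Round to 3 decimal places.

Likelihoods P(X=1 | ·): A: 0.401782; B: 0.0252222; C: 0.0548077.
Posterior ∝ prior × likelihood. Numerator for B: 0.42·0.0252222 = 0.0105933.
Normalizing constant: 0.26·0.401782 + 0.42·0.0252222 + 0.32·0.0548077 = 0.132595.
P(B | observation) = 0.0105933 / 0.132595 = 0.0798924.

0.080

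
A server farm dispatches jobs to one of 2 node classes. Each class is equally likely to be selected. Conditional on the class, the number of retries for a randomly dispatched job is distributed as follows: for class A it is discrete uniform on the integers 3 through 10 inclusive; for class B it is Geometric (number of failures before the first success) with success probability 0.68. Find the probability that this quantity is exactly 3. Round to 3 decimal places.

Conditional on each class, P(X = 3): A: 0.125; B: 0.0222822.
By total probability, P(X = 3) = 0.5·0.125 + 0.5·0.0222822 = 0.0736411.

0.074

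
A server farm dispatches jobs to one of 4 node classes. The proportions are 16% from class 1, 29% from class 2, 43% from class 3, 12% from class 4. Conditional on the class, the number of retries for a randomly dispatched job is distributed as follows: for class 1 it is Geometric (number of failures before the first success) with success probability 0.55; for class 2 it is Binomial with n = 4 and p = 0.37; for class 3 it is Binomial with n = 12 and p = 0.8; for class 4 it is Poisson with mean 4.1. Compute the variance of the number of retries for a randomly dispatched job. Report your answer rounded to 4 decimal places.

Per component, 1: μ=0.818182, E[X²]=2.15702; 2: μ=1.48, E[X²]=3.1228; 3: μ=9.6, E[X²]=94.08; 4: μ=4.1, E[X²]=20.91.
E[X] = 0.16·0.818182 + 0.29·1.48 + 0.43·9.6 + 0.12·4.1 = 5.18011.
E[X²] = 0.16·2.15702 + 0.29·3.1228 + 0.43·94.08 + 0.12·20.91 = 44.2143.
Var(X) = E[X²] − (E[X])² = 44.2143 − 26.8335 = 17.3808.

17.3808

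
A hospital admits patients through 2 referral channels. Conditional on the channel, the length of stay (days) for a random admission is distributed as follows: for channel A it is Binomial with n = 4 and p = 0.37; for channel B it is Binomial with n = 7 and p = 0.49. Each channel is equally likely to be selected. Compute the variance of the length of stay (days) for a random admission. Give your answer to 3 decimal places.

Per component, A: μ=1.48, E[X²]=3.1228; B: μ=3.43, E[X²]=13.5142.
E[X] = 0.5·1.48 + 0.5·3.43 = 2.455.
E[X²] = 0.5·3.1228 + 0.5·13.5142 = 8.3185.
Var(X) = E[X²] − (E[X])² = 8.3185 − 6.02703 = 2.29147.

2.291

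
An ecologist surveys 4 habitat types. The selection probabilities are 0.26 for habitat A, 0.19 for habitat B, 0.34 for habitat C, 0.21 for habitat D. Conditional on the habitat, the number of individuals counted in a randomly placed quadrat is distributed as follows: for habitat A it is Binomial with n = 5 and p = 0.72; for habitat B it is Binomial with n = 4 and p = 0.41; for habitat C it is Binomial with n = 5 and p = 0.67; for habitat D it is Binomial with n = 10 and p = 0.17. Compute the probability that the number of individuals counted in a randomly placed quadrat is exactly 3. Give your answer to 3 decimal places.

Conditional on each habitat, P(X = 3): A: 0.292626; B: 0.162654; C: 0.327531; D: 0.159983.
By total probability, P(X = 3) = 0.26·0.292626 + 0.19·0.162654 + 0.34·0.327531 + 0.21·0.159983 = 0.251944.

0.252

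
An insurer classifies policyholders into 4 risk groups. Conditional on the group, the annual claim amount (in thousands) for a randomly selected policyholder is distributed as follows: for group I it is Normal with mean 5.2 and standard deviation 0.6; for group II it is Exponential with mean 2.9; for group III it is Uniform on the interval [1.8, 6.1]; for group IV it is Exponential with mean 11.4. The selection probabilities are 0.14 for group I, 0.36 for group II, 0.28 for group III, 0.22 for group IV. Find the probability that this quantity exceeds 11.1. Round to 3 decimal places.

0.091

Conditional on each group, P(X > 11.1): I: 0; II: 0.0217621; III: 0; IV: 0.377689.
By total probability, P(X > 11.1) = 0.14·0 + 0.36·0.0217621 + 0.28·0 + 0.22·0.377689 = 0.0909259.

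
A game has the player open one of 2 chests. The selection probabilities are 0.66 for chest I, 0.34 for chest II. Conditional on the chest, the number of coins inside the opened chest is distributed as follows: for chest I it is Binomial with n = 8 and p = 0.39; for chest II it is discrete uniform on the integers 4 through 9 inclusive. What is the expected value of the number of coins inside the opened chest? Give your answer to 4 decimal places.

Component means — I: 3.12; II: 6.5.
E[X] = 0.66·3.12 + 0.34·6.5 = 4.2692.

4.2692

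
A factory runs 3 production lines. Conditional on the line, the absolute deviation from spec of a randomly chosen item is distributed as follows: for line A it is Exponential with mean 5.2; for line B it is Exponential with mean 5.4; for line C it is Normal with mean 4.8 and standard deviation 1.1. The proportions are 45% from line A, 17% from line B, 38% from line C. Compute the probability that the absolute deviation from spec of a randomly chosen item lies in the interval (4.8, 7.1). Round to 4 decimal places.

Conditional on each line, P(4.8 < X < 7.1): A: 0.142012; B: 0.142588; C: 0.481732.
By total probability, P(4.8 < X < 7.1) = 0.45·0.142012 + 0.17·0.142588 + 0.38·0.481732 = 0.271204.

0.2712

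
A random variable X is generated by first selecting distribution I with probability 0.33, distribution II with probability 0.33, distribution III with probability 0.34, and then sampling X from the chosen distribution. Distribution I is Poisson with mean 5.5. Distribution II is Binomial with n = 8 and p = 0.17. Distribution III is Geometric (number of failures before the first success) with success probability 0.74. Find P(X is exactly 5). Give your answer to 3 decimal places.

0.058

Conditional on each component, P(X = 5): I: 0.171401; II: 0.00454639; III: 0.000879222.
By total probability, P(X = 5) = 0.33·0.171401 + 0.33·0.00454639 + 0.34·0.000879222 = 0.0583615.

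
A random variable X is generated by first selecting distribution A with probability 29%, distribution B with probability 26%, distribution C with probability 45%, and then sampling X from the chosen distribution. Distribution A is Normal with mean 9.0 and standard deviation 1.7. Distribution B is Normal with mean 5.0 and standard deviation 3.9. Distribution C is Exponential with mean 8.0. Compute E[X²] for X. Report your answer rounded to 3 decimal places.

92.383

For each component E[X²] = Var + (mean)², giving A: 83.89; B: 40.21; C: 128.
Overall E[X²] = 0.29·83.89 + 0.26·40.21 + 0.45·128 = 92.3827.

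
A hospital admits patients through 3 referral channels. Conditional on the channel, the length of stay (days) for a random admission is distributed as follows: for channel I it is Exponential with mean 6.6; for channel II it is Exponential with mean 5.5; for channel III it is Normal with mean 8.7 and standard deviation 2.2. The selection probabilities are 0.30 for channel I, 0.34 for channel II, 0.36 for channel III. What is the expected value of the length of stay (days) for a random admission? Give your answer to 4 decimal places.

Component means — I: 6.6; II: 5.5; III: 8.7.
E[X] = 0.3·6.6 + 0.34·5.5 + 0.36·8.7 = 6.982.

6.9820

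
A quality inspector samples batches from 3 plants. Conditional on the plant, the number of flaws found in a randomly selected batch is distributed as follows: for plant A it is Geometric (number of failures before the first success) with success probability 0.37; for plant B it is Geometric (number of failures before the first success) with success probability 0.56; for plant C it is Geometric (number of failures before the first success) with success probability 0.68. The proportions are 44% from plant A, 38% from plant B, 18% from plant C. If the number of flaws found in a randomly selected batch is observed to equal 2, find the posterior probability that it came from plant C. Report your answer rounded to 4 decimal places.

Likelihoods P(X=2 | ·): A: 0.146853; B: 0.108416; C: 0.069632.
Posterior ∝ prior × likelihood. Numerator for C: 0.18·0.069632 = 0.0125338.
Normalizing constant: 0.44·0.146853 + 0.38·0.108416 + 0.18·0.069632 = 0.118347.
P(C | observation) = 0.0125338 / 0.118347 = 0.105907.

0.1059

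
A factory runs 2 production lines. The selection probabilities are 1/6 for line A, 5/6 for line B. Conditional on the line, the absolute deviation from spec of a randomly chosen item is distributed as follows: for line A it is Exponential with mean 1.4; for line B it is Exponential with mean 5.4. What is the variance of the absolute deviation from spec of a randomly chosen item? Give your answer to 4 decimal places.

Per component, A: μ=1.4, E[X²]=3.92; B: μ=5.4, E[X²]=58.32.
E[X] = 0.166667·1.4 + 0.833333·5.4 = 4.73333.
E[X²] = 0.166667·3.92 + 0.833333·58.32 = 49.2533.
Var(X) = E[X²] − (E[X])² = 49.2533 − 22.4044 = 26.8489.

26.8489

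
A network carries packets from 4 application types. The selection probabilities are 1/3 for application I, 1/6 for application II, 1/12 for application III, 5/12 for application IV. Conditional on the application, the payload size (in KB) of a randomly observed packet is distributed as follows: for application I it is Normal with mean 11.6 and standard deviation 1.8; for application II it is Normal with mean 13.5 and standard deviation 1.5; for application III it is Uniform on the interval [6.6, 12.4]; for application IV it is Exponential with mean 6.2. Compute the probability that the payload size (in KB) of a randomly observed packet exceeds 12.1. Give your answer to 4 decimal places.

0.3311

Conditional on each application, P(X > 12.1): I: 0.390591; II: 0.824676; III: 0.0517241; IV: 0.142045.
By total probability, P(X > 12.1) = 0.333333·0.390591 + 0.166667·0.824676 + 0.0833333·0.0517241 + 0.416667·0.142045 = 0.331139.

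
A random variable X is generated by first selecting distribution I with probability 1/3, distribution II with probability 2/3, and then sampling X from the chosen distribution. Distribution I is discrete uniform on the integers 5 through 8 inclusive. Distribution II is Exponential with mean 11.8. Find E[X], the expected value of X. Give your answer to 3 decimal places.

10.033

Component means — I: 6.5; II: 11.8.
E[X] = 0.333333·6.5 + 0.666667·11.8 = 10.0333.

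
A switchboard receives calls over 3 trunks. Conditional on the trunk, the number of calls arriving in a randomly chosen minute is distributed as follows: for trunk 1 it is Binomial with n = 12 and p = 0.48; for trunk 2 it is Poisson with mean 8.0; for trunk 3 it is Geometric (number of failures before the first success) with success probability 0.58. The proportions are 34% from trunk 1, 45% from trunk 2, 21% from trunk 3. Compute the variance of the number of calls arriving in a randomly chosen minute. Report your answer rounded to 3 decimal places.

12.462

Per component, 1: μ=5.76, E[X²]=36.1728; 2: μ=8, E[X²]=72; 3: μ=0.724138, E[X²]=1.77289.
E[X] = 0.34·5.76 + 0.45·8 + 0.21·0.724138 = 5.71047.
E[X²] = 0.34·36.1728 + 0.45·72 + 0.21·1.77289 = 45.0711.
Var(X) = E[X²] − (E[X])² = 45.0711 − 32.6095 = 12.4616.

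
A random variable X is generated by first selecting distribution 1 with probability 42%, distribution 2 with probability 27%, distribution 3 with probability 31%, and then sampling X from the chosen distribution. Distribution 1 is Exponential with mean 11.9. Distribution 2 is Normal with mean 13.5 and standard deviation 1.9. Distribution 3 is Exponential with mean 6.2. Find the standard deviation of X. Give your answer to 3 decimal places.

Per component, 1: μ=11.9, E[X²]=283.22; 2: μ=13.5, E[X²]=185.86; 3: μ=6.2, E[X²]=76.88.
E[X] = 0.42·11.9 + 0.27·13.5 + 0.31·6.2 = 10.565.
E[X²] = 0.42·283.22 + 0.27·185.86 + 0.31·76.88 = 192.967.
Var(X) = E[X²] − (E[X])² = 192.967 − 111.619 = 81.3482.
SD(X) = √81.3482 = 9.01932.

9.019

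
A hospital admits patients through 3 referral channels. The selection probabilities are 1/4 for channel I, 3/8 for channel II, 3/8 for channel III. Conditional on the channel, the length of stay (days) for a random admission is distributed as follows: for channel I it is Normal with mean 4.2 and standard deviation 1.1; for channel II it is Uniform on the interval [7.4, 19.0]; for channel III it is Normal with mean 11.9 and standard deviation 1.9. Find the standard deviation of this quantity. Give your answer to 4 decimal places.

Per component, I: μ=4.2, E[X²]=18.85; II: μ=13.2, E[X²]=185.453; III: μ=11.9, E[X²]=145.22.
E[X] = 0.25·4.2 + 0.375·13.2 + 0.375·11.9 = 10.4625.
E[X²] = 0.25·18.85 + 0.375·185.453 + 0.375·145.22 = 128.715.
Var(X) = E[X²] − (E[X])² = 128.715 − 109.464 = 19.2511.
SD(X) = √19.2511 = 4.38761.

4.3876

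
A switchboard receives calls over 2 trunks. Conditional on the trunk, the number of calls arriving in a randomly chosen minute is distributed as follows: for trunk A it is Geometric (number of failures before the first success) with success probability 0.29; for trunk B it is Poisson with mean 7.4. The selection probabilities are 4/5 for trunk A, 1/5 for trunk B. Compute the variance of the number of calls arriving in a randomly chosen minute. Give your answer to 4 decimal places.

Per component, A: μ=2.44828, E[X²]=14.4364; B: μ=7.4, E[X²]=62.16.
E[X] = 0.8·2.44828 + 0.2·7.4 = 3.43862.
E[X²] = 0.8·14.4364 + 0.2·62.16 = 23.9811.
Var(X) = E[X²] − (E[X])² = 23.9811 − 11.8241 = 12.157.

12.1570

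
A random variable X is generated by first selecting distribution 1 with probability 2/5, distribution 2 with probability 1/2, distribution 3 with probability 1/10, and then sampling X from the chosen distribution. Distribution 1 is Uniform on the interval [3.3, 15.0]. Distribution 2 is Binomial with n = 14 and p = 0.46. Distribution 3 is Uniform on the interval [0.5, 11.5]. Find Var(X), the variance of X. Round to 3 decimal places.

9.186

Per component, 1: μ=9.15, E[X²]=95.13; 2: μ=6.44, E[X²]=44.9512; 3: μ=6, E[X²]=46.0833.
E[X] = 0.4·9.15 + 0.5·6.44 + 0.1·6 = 7.48.
E[X²] = 0.4·95.13 + 0.5·44.9512 + 0.1·46.0833 = 65.1359.
Var(X) = E[X²] − (E[X])² = 65.1359 − 55.9504 = 9.18553.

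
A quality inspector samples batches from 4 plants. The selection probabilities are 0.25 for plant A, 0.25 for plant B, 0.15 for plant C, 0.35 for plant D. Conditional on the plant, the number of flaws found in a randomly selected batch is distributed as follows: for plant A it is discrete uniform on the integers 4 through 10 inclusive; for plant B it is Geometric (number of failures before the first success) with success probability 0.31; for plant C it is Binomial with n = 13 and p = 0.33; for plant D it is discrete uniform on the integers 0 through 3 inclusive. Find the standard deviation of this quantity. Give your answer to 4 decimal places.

Per component, A: μ=7, E[X²]=53; B: μ=2.22581, E[X²]=12.1342; C: μ=4.29, E[X²]=21.2784; D: μ=1.5, E[X²]=3.5.
E[X] = 0.25·7 + 0.25·2.22581 + 0.15·4.29 + 0.35·1.5 = 3.47495.
E[X²] = 0.25·53 + 0.25·12.1342 + 0.15·21.2784 + 0.35·3.5 = 20.7003.
Var(X) = E[X²] − (E[X])² = 20.7003 − 12.0753 = 8.62503.
SD(X) = √8.62503 = 2.93684.

2.9368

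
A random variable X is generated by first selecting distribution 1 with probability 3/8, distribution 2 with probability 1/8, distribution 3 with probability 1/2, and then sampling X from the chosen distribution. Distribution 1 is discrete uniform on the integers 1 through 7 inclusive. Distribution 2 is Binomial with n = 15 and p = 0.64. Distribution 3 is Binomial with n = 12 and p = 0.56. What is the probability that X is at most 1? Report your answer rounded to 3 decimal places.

0.054

Conditional on each component, P(X ≤ 1): 1: 0.142857; 2: 6.11638e-06; 3: 0.000856826.
By total probability, P(X ≤ 1) = 0.375·0.142857 + 0.125·6.11638e-06 + 0.5·0.000856826 = 0.0540006.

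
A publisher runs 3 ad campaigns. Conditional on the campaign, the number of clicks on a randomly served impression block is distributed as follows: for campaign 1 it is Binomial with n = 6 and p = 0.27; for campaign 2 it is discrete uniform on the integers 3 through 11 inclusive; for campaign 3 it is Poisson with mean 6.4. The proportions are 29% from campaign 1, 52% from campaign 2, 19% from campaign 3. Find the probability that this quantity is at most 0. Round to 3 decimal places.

0.044

Conditional on each campaign, P(X ≤ 0): 1: 0.151334; 2: 0; 3: 0.00166156.
By total probability, P(X ≤ 0) = 0.29·0.151334 + 0.52·0 + 0.19·0.00166156 = 0.0442026.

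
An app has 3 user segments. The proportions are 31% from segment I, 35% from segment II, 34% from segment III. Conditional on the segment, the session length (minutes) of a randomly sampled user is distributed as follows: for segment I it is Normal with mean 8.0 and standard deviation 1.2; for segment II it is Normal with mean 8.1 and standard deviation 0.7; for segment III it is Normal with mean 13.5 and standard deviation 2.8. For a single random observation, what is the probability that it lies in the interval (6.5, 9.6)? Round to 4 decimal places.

0.6152

Conditional on each segment, P(6.5 < X < 9.6): I: 0.803139; II: 0.972802; III: 0.0756218.
By total probability, P(6.5 < X < 9.6) = 0.31·0.803139 + 0.35·0.972802 + 0.34·0.0756218 = 0.615165.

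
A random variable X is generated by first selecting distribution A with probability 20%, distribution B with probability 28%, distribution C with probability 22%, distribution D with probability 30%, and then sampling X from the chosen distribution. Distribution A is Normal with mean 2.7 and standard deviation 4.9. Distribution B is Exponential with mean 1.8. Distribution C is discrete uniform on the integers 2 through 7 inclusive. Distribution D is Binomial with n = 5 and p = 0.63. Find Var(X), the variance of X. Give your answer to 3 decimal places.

7.623

Per component, A: μ=2.7, E[X²]=31.3; B: μ=1.8, E[X²]=6.48; C: μ=4.5, E[X²]=23.1667; D: μ=3.15, E[X²]=11.088.
E[X] = 0.2·2.7 + 0.28·1.8 + 0.22·4.5 + 0.3·3.15 = 2.979.
E[X²] = 0.2·31.3 + 0.28·6.48 + 0.22·23.1667 + 0.3·11.088 = 16.4975.
Var(X) = E[X²] − (E[X])² = 16.4975 − 8.87444 = 7.62303.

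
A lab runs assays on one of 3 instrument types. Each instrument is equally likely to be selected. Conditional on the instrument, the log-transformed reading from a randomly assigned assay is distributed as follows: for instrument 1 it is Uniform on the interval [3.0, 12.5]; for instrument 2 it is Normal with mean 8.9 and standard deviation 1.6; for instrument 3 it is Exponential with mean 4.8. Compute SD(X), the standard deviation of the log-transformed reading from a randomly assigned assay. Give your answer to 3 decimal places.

3.745

Per component, 1: μ=7.75, E[X²]=67.5833; 2: μ=8.9, E[X²]=81.77; 3: μ=4.8, E[X²]=46.08.
E[X] = 0.333333·7.75 + 0.333333·8.9 + 0.333333·4.8 = 7.15.
E[X²] = 0.333333·67.5833 + 0.333333·81.77 + 0.333333·46.08 = 65.1444.
Var(X) = E[X²] − (E[X])² = 65.1444 − 51.1225 = 14.0219.
SD(X) = √14.0219 = 3.74459.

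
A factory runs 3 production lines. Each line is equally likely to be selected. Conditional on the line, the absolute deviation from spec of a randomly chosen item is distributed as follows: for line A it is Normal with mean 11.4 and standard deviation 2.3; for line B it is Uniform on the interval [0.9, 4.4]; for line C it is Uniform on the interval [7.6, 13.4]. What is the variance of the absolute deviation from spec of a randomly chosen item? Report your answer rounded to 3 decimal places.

18.482

Per component, A: μ=11.4, E[X²]=135.25; B: μ=2.65, E[X²]=8.04333; C: μ=10.5, E[X²]=113.053.
E[X] = 0.333333·11.4 + 0.333333·2.65 + 0.333333·10.5 = 8.18333.
E[X²] = 0.333333·135.25 + 0.333333·8.04333 + 0.333333·113.053 = 85.4489.
Var(X) = E[X²] − (E[X])² = 85.4489 − 66.9669 = 18.4819.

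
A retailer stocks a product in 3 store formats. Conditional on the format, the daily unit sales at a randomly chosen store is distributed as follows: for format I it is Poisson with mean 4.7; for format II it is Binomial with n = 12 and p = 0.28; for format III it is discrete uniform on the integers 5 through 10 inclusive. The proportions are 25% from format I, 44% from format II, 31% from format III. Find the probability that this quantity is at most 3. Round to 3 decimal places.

0.322

Conditional on each format, P(X ≤ 3): I: 0.309684; II: 0.55483; III: 0.
By total probability, P(X ≤ 3) = 0.25·0.309684 + 0.44·0.55483 + 0.31·0 = 0.321546.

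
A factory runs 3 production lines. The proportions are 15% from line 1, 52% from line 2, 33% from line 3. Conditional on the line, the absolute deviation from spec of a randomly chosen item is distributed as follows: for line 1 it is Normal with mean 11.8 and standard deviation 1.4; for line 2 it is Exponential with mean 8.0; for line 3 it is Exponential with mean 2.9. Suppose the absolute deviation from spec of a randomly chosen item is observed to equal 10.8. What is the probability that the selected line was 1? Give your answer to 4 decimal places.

0.6283

Likelihoods f(10.8 | ·): 1: 0.220797; 2: 0.032405; 3: 0.00832203.
Posterior ∝ prior × likelihood. Numerator for 1: 0.15·0.220797 = 0.0331195.
Normalizing constant: 0.15·0.220797 + 0.52·0.032405 + 0.33·0.00832203 = 0.0527164.
P(1 | observation) = 0.0331195 / 0.0527164 = 0.628258.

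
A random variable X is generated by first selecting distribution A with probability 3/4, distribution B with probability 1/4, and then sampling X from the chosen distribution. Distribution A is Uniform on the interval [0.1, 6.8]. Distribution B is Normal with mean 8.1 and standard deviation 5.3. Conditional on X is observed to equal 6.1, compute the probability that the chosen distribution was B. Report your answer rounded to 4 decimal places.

Likelihoods f(6.1 | ·): A: 0.149254; B: 0.0700991.
Posterior ∝ prior × likelihood. Numerator for B: 0.25·0.0700991 = 0.0175248.
Normalizing constant: 0.75·0.149254 + 0.25·0.0700991 = 0.129465.
P(B | observation) = 0.0175248 / 0.129465 = 0.135363.

0.1354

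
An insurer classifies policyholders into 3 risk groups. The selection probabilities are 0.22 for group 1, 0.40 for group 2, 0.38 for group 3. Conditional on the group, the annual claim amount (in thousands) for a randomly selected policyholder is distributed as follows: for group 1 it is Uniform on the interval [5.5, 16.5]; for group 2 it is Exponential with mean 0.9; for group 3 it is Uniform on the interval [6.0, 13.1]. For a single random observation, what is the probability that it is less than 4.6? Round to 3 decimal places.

0.398

Conditional on each group, P(X < 4.6): 1: 0; 2: 0.993971; 3: 0.
By total probability, P(X < 4.6) = 0.22·0 + 0.4·0.993971 + 0.38·0 = 0.397588.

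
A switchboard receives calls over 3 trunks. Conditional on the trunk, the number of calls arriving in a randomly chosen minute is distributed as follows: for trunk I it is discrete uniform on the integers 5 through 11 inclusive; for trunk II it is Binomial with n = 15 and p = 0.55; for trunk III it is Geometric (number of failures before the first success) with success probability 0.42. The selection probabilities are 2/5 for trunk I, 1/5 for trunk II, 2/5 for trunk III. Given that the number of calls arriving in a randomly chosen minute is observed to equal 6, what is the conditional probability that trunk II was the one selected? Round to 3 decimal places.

Likelihoods P(X=6 | ·): I: 0.142857; II: 0.104832; III: 0.0159889.
Posterior ∝ prior × likelihood. Numerator for II: 0.2·0.104832 = 0.0209664.
Normalizing constant: 0.4·0.142857 + 0.2·0.104832 + 0.4·0.0159889 = 0.0845047.
P(II | observation) = 0.0209664 / 0.0845047 = 0.248109.

0.248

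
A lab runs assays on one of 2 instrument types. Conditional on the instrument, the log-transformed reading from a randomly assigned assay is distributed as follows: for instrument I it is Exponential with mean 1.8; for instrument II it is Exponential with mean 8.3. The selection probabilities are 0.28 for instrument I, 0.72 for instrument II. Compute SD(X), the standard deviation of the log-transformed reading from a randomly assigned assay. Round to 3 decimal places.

7.683

Per component, I: μ=1.8, E[X²]=6.48; II: μ=8.3, E[X²]=137.78.
E[X] = 0.28·1.8 + 0.72·8.3 = 6.48.
E[X²] = 0.28·6.48 + 0.72·137.78 = 101.016.
Var(X) = E[X²] − (E[X])² = 101.016 − 41.9904 = 59.0256.
SD(X) = √59.0256 = 7.68281.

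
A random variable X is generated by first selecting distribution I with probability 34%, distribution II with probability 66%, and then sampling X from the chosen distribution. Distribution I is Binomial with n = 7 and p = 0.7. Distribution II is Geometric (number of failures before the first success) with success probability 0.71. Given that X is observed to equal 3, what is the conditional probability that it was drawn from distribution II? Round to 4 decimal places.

0.2569

Likelihoods P(X=3 | ·): I: 0.0972405; II: 0.0173162.
Posterior ∝ prior × likelihood. Numerator for II: 0.66·0.0173162 = 0.0114287.
Normalizing constant: 0.34·0.0972405 + 0.66·0.0173162 = 0.0444905.
P(II | observation) = 0.0114287 / 0.0444905 = 0.256879.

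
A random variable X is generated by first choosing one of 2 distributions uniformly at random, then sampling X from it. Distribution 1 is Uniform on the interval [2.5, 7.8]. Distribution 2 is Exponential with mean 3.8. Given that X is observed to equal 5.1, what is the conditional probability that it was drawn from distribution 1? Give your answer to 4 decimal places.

Likelihoods f(5.1 | ·): 1: 0.188679; 2: 0.0687618.
Posterior ∝ prior × likelihood. Numerator for 1: 0.5·0.188679 = 0.0943396.
Normalizing constant: 0.5·0.188679 + 0.5·0.0687618 = 0.128721.
P(1 | observation) = 0.0943396 / 0.128721 = 0.732903.

0.7329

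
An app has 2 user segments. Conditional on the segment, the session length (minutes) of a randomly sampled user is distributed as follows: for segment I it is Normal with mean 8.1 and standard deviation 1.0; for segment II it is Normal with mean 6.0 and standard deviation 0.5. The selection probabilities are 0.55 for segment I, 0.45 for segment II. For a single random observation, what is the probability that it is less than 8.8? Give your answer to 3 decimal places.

0.867

Conditional on each segment, P(X < 8.8): I: 0.758036; II: 1.
By total probability, P(X < 8.8) = 0.55·0.758036 + 0.45·1 = 0.86692.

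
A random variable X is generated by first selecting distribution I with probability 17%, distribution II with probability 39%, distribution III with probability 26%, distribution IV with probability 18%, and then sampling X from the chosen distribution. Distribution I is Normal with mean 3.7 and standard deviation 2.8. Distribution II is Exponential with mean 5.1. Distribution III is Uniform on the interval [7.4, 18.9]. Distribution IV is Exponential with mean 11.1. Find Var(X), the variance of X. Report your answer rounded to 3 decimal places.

Per component, I: μ=3.7, E[X²]=21.53; II: μ=5.1, E[X²]=52.02; III: μ=13.15, E[X²]=183.943; IV: μ=11.1, E[X²]=246.42.
E[X] = 0.17·3.7 + 0.39·5.1 + 0.26·13.15 + 0.18·11.1 = 8.035.
E[X²] = 0.17·21.53 + 0.39·52.02 + 0.26·183.943 + 0.18·246.42 = 116.129.
Var(X) = E[X²] − (E[X])² = 116.129 − 64.5612 = 51.5675.

51.568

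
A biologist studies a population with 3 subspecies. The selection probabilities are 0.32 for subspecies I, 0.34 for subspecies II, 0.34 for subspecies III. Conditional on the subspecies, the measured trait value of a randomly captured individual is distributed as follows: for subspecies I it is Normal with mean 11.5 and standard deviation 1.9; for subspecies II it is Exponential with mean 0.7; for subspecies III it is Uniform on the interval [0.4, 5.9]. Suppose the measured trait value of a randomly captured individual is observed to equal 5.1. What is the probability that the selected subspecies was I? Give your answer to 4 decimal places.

Likelihoods f(5.1 | ·): I: 0.000721684; II: 0.000978941; III: 0.181818.
Posterior ∝ prior × likelihood. Numerator for I: 0.32·0.000721684 = 0.000230939.
Normalizing constant: 0.32·0.000721684 + 0.34·0.000978941 + 0.34·0.181818 = 0.062382.
P(I | observation) = 0.000230939 / 0.062382 = 0.00370202.

0.0037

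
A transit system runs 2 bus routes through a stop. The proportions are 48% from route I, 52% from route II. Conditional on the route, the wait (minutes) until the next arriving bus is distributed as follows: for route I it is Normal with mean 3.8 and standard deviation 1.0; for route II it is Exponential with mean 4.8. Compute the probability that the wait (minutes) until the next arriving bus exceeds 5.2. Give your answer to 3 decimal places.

Conditional on each route, P(X > 5.2): I: 0.0807567; II: 0.338465.
By total probability, P(X > 5.2) = 0.48·0.0807567 + 0.52·0.338465 = 0.214765.

0.215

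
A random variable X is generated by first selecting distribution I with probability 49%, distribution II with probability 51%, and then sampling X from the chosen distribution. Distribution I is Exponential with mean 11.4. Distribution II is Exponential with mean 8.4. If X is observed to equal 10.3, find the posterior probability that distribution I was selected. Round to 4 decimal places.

0.4943

Likelihoods f(10.3 | ·): I: 0.0355391; II: 0.0349295.
Posterior ∝ prior × likelihood. Numerator for I: 0.49·0.0355391 = 0.0174142.
Normalizing constant: 0.49·0.0355391 + 0.51·0.0349295 = 0.0352282.
P(I | observation) = 0.0174142 / 0.0352282 = 0.494324.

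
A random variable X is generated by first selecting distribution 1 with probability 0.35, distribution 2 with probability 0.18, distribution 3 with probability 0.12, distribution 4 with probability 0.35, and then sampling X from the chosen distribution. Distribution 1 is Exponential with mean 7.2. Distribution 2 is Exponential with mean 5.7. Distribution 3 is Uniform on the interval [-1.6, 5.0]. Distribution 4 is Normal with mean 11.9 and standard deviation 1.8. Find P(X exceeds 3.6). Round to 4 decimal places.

Conditional on each component, P(X > 3.6): 1: 0.606531; 2: 0.531752; 3: 0.212121; 4: 0.999998.
By total probability, P(X > 3.6) = 0.35·0.606531 + 0.18·0.531752 + 0.12·0.212121 + 0.35·0.999998 = 0.683455.

0.6835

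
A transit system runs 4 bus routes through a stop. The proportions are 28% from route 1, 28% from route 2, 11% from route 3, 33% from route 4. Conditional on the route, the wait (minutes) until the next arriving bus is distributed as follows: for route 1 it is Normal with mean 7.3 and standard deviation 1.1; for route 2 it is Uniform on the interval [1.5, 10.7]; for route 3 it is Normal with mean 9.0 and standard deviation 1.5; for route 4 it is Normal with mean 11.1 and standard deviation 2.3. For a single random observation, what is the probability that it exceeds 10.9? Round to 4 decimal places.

0.1879

Conditional on each route, P(X > 10.9): 1: 0.000532576; 2: 0; 3: 0.102637; 4: 0.534647.
By total probability, P(X > 10.9) = 0.28·0.000532576 + 0.28·0 + 0.11·0.102637 + 0.33·0.534647 = 0.187873.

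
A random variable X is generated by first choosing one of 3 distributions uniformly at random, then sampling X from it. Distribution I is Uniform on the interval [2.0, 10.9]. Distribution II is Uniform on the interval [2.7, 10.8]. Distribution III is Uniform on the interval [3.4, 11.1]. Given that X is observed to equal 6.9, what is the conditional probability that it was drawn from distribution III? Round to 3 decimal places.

Likelihoods f(6.9 | ·): I: 0.11236; II: 0.123457; III: 0.12987.
Posterior ∝ prior × likelihood. Numerator for III: 0.333333·0.12987 = 0.04329.
Normalizing constant: 0.333333·0.11236 + 0.333333·0.123457 + 0.333333·0.12987 = 0.121895.
P(III | observation) = 0.04329 / 0.121895 = 0.355141.

0.355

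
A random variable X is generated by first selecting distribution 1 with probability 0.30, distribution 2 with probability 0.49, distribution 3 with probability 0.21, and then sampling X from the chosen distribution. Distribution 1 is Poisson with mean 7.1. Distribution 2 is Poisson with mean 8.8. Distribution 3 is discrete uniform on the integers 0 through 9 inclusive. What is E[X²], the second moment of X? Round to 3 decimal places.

65.496

For each component E[X²] = Var + (mean)², giving 1: 57.51; 2: 86.24; 3: 28.5.
Overall E[X²] = 0.3·57.51 + 0.49·86.24 + 0.21·28.5 = 65.4956.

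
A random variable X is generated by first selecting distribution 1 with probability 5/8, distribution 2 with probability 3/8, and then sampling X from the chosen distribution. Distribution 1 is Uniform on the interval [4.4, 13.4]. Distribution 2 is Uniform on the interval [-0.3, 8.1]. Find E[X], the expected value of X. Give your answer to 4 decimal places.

Component means — 1: 8.9; 2: 3.9.
E[X] = 0.625·8.9 + 0.375·3.9 = 7.025.

7.0250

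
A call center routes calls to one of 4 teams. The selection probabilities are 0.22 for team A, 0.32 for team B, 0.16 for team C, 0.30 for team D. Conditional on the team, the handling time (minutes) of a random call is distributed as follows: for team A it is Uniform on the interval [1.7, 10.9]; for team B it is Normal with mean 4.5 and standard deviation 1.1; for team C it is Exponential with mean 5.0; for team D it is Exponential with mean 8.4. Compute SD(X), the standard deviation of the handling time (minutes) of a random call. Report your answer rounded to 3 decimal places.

5.451

Per component, A: μ=6.3, E[X²]=46.7433; B: μ=4.5, E[X²]=21.46; C: μ=5, E[X²]=50; D: μ=8.4, E[X²]=141.12.
E[X] = 0.22·6.3 + 0.32·4.5 + 0.16·5 + 0.3·8.4 = 6.146.
E[X²] = 0.22·46.7433 + 0.32·21.46 + 0.16·50 + 0.3·141.12 = 67.4867.
Var(X) = E[X²] − (E[X])² = 67.4867 − 37.7733 = 29.7134.
SD(X) = √29.7134 = 5.451.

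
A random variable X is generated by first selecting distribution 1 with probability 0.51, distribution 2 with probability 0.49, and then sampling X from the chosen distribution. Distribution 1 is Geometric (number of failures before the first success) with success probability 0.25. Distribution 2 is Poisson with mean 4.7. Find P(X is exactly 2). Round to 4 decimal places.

0.1209

Conditional on each component, P(X = 2): 1: 0.140625; 2: 0.100457.
By total probability, P(X = 2) = 0.51·0.140625 + 0.49·0.100457 = 0.120943.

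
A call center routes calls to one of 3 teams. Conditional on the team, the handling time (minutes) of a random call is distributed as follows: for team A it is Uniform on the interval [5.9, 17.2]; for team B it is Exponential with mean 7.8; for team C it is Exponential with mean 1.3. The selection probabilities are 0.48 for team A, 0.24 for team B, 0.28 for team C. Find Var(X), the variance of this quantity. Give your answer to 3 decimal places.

Per component, A: μ=11.55, E[X²]=144.043; B: μ=7.8, E[X²]=121.68; C: μ=1.3, E[X²]=3.38.
E[X] = 0.48·11.55 + 0.24·7.8 + 0.28·1.3 = 7.78.
E[X²] = 0.48·144.043 + 0.24·121.68 + 0.28·3.38 = 99.2904.
Var(X) = E[X²] − (E[X])² = 99.2904 − 60.5284 = 38.762.

38.762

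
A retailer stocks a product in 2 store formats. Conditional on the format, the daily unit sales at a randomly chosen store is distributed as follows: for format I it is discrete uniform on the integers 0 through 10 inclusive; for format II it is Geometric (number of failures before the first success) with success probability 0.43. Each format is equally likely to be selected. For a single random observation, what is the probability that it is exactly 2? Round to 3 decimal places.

Conditional on each format, P(X = 2): I: 0.0909091; II: 0.139707.
By total probability, P(X = 2) = 0.5·0.0909091 + 0.5·0.139707 = 0.115308.

0.115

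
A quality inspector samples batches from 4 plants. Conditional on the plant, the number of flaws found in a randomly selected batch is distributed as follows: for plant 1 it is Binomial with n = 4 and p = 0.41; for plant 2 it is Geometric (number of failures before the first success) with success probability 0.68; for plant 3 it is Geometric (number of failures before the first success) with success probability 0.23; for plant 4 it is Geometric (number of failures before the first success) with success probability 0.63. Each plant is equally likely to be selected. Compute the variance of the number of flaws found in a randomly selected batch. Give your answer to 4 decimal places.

Per component, 1: μ=1.64, E[X²]=3.6572; 2: μ=0.470588, E[X²]=0.913495; 3: μ=3.34783, E[X²]=25.7637; 4: μ=0.587302, E[X²]=1.27715.
E[X] = 0.25·1.64 + 0.25·0.470588 + 0.25·3.34783 + 0.25·0.587302 = 1.51143.
E[X²] = 0.25·3.6572 + 0.25·0.913495 + 0.25·25.7637 + 0.25·1.27715 = 7.90289.
Var(X) = E[X²] − (E[X])² = 7.90289 − 2.28442 = 5.61847.

5.6185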